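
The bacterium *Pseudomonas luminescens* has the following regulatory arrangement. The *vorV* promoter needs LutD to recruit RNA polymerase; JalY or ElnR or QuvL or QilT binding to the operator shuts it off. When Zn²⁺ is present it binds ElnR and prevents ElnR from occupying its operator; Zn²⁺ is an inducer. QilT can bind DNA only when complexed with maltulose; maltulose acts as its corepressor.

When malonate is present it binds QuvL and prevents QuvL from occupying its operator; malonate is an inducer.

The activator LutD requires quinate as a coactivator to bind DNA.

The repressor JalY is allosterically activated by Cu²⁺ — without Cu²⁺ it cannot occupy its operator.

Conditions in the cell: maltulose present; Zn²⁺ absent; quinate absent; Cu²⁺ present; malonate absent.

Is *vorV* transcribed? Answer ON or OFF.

Quinate is absent, so LutD is inactive.
Cu²⁺ is present, so JalY is active.
Zn²⁺ is absent, so ElnR is active.
Malonate is absent, so QuvL is active.
Maltulose is present, so QilT is active.
With repressor JalY bound, *vorV* is not transcribed.

OFF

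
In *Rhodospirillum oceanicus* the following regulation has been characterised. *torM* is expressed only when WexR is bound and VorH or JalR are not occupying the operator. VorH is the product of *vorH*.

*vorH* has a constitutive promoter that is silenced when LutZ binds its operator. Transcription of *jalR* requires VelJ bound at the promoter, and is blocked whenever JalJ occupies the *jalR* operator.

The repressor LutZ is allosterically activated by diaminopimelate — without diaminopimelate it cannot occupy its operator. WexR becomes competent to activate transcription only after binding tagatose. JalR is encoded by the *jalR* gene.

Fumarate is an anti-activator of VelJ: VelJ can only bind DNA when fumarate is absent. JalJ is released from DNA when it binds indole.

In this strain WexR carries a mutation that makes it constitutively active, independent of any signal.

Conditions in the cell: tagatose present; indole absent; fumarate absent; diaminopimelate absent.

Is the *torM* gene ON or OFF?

Diaminopimelate is absent, so LutZ is inactive.
With no repressor bound, *vorH* is transcribed.
So VorH is produced and active.
Indole is absent, so JalJ is active.
Fumarate is absent, so VelJ is active.
With repressor JalJ bound, *jalR* is not transcribed.
So JalR is not produced.
WexR is constitutively active in this strain.
With repressor VorH bound, *torM* is not transcribed.

OFF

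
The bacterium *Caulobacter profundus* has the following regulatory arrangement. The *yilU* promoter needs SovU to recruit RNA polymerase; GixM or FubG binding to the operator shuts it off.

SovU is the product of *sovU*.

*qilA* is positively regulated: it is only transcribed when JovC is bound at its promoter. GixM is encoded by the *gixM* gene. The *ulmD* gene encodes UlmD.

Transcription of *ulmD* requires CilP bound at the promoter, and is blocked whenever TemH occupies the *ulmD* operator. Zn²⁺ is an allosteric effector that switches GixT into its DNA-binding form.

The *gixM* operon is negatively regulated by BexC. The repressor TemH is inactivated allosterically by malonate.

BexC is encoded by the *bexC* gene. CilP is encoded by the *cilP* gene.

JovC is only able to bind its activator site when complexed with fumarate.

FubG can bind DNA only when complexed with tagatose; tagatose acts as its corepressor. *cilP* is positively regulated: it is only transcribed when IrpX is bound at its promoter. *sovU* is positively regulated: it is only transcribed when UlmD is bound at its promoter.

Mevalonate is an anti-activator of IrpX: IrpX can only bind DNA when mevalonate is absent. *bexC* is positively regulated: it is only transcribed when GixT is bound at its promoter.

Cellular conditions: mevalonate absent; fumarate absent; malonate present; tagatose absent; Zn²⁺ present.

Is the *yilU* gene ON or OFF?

Zn²⁺ is present, so GixT is active.
No repressor is bound and GixT is active, so *bexC* is transcribed.
So BexC is produced and active.
With repressor BexC bound, *gixM* is not transcribed.
So GixM is not produced.
Malonate is present, so TemH is inactive.
Mevalonate is absent, so IrpX is active.
No repressor is bound and IrpX is active, so *cilP* is transcribed.
So CilP is produced and active.
No repressor is bound and CilP is active, so *ulmD* is transcribed.
So UlmD is produced and active.
No repressor is bound and UlmD is active, so *sovU* is transcribed.
So SovU is produced and active.
Tagatose is absent, so FubG is inactive.
No repressor is bound and SovU is active, so *yilU* is transcribed.

ON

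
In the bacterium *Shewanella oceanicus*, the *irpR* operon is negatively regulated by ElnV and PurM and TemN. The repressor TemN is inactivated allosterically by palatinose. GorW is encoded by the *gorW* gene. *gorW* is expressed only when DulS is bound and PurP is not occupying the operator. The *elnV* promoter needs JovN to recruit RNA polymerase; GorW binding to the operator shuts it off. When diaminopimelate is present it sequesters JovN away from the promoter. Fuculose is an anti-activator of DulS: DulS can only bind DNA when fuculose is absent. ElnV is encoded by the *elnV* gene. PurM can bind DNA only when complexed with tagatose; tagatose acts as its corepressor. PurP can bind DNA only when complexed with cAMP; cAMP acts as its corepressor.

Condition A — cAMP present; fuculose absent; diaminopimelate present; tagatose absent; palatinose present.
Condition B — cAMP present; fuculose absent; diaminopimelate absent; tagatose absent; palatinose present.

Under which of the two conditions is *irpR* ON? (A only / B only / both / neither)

A only

Condition A:
cAMP is present, so PurP is active.
Fuculose is absent, so DulS is active.
With repressor PurP bound, *gorW* is not transcribed.
So GorW is not produced.
Diaminopimelate is present, so JovN is inactive.
Required activator JovN is absent, so *elnV* is not transcribed.
So ElnV is not produced.
Tagatose is absent, so PurM is inactive.
Palatinose is present, so TemN is inactive.
With no repressor bound, *irpR* is transcribed.
→ *irpR* is ON in A.
Condition B:
cAMP is present, so PurP is active.
Fuculose is absent, so DulS is active.
With repressor PurP bound, *gorW* is not transcribed.
So GorW is not produced.
Diaminopimelate is absent, so JovN is active.
No repressor is bound and JovN is active, so *elnV* is transcribed.
So ElnV is produced and active.
Tagatose is absent, so PurM is inactive.
Palatinose is present, so TemN is inactive.
With repressor ElnV bound, *irpR* is not transcribed.
→ *irpR* is OFF in B.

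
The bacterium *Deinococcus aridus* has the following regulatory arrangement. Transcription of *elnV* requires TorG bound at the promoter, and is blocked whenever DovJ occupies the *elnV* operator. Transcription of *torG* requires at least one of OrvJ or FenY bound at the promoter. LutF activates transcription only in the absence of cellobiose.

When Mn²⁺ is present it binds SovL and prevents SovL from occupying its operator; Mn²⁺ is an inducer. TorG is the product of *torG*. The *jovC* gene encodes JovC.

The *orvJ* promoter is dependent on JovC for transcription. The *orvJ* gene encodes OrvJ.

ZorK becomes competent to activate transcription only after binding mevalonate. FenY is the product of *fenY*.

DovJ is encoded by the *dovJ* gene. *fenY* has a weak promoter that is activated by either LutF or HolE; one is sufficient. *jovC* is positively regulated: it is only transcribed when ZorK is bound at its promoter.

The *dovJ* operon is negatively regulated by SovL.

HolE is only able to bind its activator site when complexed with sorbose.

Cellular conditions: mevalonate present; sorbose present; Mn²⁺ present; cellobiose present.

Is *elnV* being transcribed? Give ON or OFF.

OFF

Mevalonate is present, so ZorK is active.
No repressor is bound and ZorK is active, so *jovC* is transcribed.
So JovC is produced and active.
No repressor is bound and JovC is active, so *orvJ* is transcribed.
So OrvJ is produced and active.
Cellobiose is present, so LutF is inactive.
Sorbose is present, so HolE is active.
Activator HolE is present, so *fenY* is transcribed.
So FenY is produced and active.
Activator OrvJ is present, so *torG* is transcribed.
So TorG is produced and active.
Mn²⁺ is present, so SovL is inactive.
With no repressor bound, *dovJ* is transcribed.
So DovJ is produced and active.
With repressor DovJ bound, *elnV* is not transcribed.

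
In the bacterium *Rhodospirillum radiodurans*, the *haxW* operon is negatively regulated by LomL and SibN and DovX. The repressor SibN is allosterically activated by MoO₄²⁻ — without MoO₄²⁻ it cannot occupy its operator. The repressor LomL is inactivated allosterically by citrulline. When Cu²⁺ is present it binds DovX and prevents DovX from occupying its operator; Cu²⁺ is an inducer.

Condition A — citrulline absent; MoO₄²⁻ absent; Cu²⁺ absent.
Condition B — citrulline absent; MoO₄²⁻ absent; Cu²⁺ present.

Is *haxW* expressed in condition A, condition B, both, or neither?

neither

Condition A:
Citrulline is absent, so LomL is active.
MoO₄²⁻ is absent, so SibN is inactive.
Cu²⁺ is absent, so DovX is active.
With repressor LomL bound, *haxW* is not transcribed.
→ *haxW* is OFF in A.
Condition B:
Citrulline is absent, so LomL is active.
MoO₄²⁻ is absent, so SibN is inactive.
Cu²⁺ is present, so DovX is inactive.
With repressor LomL bound, *haxW* is not transcribed.
→ *haxW* is OFF in B.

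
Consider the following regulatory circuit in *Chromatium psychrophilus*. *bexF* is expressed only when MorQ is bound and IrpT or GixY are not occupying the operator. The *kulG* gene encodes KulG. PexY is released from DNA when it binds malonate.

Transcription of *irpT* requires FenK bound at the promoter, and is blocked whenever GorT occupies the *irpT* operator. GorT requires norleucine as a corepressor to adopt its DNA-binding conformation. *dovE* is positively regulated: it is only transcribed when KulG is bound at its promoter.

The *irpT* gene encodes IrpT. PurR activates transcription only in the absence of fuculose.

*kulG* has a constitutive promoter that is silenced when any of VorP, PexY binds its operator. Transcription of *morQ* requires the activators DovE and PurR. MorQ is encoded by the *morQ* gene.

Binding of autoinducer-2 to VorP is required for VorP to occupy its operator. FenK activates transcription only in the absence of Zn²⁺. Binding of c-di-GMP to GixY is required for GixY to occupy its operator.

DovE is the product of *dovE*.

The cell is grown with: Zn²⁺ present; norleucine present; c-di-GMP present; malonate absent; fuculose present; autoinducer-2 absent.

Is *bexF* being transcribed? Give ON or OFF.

OFF

Zn²⁺ is present, so FenK is inactive.
Norleucine is present, so GorT is active.
With repressor GorT bound, *irpT* is not transcribed.
So IrpT is not produced.
Autoinducer-2 is absent, so VorP is inactive.
Malonate is absent, so PexY is active.
With repressor PexY bound, *kulG* is not transcribed.
So KulG is not produced.
Required activator KulG is absent, so *dovE* is not transcribed.
So DovE is not produced.
Fuculose is present, so PurR is inactive.
Required activator DovE is absent, so *morQ* is not transcribed.
So MorQ is not produced.
c-di-GMP is present, so GixY is active.
With repressor GixY bound, *bexF* is not transcribed.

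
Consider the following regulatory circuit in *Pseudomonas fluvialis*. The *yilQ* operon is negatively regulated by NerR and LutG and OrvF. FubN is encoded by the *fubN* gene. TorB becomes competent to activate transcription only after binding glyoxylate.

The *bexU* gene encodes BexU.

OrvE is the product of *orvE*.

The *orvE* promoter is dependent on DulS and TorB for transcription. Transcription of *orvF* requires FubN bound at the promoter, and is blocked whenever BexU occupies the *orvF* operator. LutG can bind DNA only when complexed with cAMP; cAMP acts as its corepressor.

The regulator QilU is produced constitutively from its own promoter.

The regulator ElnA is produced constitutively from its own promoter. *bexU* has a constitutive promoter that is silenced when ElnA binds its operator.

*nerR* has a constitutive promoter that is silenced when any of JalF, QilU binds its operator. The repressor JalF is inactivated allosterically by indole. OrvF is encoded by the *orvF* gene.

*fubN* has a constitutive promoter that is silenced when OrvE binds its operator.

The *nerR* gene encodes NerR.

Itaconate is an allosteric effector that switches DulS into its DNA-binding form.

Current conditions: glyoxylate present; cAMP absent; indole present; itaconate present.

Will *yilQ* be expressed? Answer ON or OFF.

Indole is present, so JalF is inactive.
QilU is produced constitutively and is active.
With repressor QilU bound, *nerR* is not transcribed.
So NerR is not produced.
cAMP is absent, so LutG is inactive.
Itaconate is present, so DulS is active.
Glyoxylate is present, so TorB is active.
No repressor is bound and DulS and TorB are active, so *orvE* is transcribed.
So OrvE is produced and active.
With repressor OrvE bound, *fubN* is not transcribed.
So FubN is not produced.
ElnA is produced constitutively and is active.
With repressor ElnA bound, *bexU* is not transcribed.
So BexU is not produced.
Required activator FubN is absent, so *orvF* is not transcribed.
So OrvF is not produced.
With no repressor bound, *yilQ* is transcribed.

ON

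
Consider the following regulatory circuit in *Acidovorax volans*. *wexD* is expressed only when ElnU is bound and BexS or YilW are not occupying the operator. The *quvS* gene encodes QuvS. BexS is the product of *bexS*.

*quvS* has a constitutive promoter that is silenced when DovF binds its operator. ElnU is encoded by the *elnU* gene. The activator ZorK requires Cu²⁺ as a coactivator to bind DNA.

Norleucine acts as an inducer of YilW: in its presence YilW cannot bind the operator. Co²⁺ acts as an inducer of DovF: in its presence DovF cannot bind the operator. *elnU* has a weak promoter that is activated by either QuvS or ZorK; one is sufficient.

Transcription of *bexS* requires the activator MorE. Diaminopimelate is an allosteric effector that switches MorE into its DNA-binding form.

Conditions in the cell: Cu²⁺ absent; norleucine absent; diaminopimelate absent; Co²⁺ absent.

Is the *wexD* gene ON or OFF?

OFF

Co²⁺ is absent, so DovF is active.
With repressor DovF bound, *quvS* is not transcribed.
So QuvS is not produced.
Cu²⁺ is absent, so ZorK is inactive.
No activator is available at the *elnU* promoter, so *elnU* is not transcribed.
So ElnU is not produced.
Diaminopimelate is absent, so MorE is inactive.
Required activator MorE is absent, so *bexS* is not transcribed.
So BexS is not produced.
Norleucine is absent, so YilW is active.
With repressor YilW bound, *wexD* is not transcribed.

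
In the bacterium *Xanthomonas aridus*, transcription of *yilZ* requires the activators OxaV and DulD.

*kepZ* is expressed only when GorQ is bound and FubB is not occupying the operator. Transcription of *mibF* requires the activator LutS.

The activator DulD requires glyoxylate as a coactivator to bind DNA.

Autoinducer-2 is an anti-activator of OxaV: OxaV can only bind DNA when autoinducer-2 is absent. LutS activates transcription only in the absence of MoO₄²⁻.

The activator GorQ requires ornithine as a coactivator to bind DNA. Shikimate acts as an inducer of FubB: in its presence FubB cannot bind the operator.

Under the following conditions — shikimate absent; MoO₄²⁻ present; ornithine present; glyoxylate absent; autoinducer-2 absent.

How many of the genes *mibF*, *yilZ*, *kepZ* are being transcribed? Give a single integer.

0

MoO₄²⁻ is present, so LutS is inactive.
Required activator LutS is absent, so *mibF* is not transcribed.
→ *mibF* is OFF.
Autoinducer-2 is absent, so OxaV is active.
Glyoxylate is absent, so DulD is inactive.
Required activator DulD is absent, so *yilZ* is not transcribed.
→ *yilZ* is OFF.
Shikimate is absent, so FubB is active.
Ornithine is present, so GorQ is active.
With repressor FubB bound, *kepZ* is not transcribed.
→ *kepZ* is OFF.
0 of the 3 genes are transcribed.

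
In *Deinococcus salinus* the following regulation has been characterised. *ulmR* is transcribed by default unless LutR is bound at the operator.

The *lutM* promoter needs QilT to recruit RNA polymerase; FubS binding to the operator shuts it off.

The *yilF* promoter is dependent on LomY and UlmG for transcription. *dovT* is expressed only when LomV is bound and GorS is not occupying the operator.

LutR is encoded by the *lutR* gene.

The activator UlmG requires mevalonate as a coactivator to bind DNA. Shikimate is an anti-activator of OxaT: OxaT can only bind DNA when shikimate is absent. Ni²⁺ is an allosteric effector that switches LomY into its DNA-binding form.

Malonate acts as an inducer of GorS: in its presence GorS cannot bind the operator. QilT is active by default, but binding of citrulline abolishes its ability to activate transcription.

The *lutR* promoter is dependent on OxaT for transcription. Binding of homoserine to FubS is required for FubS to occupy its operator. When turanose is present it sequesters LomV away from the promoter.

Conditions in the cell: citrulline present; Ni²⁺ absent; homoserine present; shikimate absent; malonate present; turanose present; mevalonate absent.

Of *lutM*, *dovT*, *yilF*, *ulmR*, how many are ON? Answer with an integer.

0

Citrulline is present, so QilT is inactive.
Homoserine is present, so FubS is active.
With repressor FubS bound, *lutM* is not transcribed.
→ *lutM* is OFF.
Malonate is present, so GorS is inactive.
Turanose is present, so LomV is inactive.
Required activator LomV is absent, so *dovT* is not transcribed.
→ *dovT* is OFF.
Ni²⁺ is absent, so LomY is inactive.
Mevalonate is absent, so UlmG is inactive.
Required activator LomY is absent, so *yilF* is not transcribed.
→ *yilF* is OFF.
Shikimate is absent, so OxaT is active.
No repressor is bound and OxaT is active, so *lutR* is transcribed.
So LutR is produced and active.
With repressor LutR bound, *ulmR* is not transcribed.
→ *ulmR* is OFF.
0 of the 4 genes are transcribed.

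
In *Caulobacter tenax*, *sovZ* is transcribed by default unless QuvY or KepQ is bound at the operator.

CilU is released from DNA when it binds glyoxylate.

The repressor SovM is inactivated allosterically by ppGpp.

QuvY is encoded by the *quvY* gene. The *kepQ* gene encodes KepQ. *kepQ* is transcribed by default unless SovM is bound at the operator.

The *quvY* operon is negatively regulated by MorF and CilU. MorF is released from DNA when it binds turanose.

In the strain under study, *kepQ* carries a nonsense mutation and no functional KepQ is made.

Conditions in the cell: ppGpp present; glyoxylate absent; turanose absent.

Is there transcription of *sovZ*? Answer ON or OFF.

ON

Turanose is absent, so MorF is active.
Glyoxylate is absent, so CilU is active.
With repressor MorF bound, *quvY* is not transcribed.
So QuvY is not produced.
KepQ is non-functional in this strain, so it has no effect.
With no repressor bound, *sovZ* is transcribed.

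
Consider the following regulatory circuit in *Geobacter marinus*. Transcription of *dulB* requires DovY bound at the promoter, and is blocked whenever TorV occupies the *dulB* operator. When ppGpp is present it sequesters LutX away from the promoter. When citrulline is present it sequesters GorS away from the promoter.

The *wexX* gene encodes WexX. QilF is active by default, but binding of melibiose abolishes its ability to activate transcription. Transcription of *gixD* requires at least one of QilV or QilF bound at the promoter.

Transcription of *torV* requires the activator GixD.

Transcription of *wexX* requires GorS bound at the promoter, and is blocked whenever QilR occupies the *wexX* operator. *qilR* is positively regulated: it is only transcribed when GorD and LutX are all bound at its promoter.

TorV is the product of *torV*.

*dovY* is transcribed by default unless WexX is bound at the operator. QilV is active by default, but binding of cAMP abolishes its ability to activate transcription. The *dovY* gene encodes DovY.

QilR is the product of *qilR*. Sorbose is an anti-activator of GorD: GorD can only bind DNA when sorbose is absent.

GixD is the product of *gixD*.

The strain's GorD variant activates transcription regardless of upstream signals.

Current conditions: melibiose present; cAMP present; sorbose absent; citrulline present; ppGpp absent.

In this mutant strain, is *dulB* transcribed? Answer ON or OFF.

cAMP is present, so QilV is inactive.
Melibiose is present, so QilF is inactive.
No activator is available at the *gixD* promoter, so *gixD* is not transcribed.
So GixD is not produced.
Required activator GixD is absent, so *torV* is not transcribed.
So TorV is not produced.
Citrulline is present, so GorS is inactive.
GorD is constitutively active in this strain.
ppGpp is absent, so LutX is active.
No repressor is bound and GorD and LutX are active, so *qilR* is transcribed.
So QilR is produced and active.
With repressor QilR bound, *wexX* is not transcribed.
So WexX is not produced.
With no repressor bound, *dovY* is transcribed.
So DovY is produced and active.
No repressor is bound and DovY is active, so *dulB* is transcribed.

ON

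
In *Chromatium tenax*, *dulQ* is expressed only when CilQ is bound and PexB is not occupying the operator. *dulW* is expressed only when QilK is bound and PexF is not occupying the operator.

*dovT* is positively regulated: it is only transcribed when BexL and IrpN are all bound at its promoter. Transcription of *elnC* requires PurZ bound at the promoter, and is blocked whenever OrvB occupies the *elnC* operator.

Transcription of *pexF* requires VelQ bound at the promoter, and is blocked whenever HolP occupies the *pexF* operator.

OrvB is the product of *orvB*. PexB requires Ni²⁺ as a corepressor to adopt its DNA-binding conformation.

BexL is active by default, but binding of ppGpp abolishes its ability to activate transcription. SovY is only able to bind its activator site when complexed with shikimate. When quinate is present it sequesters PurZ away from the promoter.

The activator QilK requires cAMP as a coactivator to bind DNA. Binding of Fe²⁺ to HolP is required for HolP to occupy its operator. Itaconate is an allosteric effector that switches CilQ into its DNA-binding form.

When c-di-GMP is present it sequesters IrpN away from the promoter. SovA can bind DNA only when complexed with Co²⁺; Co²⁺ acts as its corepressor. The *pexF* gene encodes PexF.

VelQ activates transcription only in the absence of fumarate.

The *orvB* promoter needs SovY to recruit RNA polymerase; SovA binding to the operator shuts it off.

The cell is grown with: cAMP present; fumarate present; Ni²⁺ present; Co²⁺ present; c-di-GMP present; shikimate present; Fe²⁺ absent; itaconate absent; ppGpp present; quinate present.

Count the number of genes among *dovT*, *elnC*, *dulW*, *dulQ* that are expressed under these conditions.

1

ppGpp is present, so BexL is inactive.
c-di-GMP is present, so IrpN is inactive.
Required activator BexL is absent, so *dovT* is not transcribed.
→ *dovT* is OFF.
Co²⁺ is present, so SovA is active.
Shikimate is present, so SovY is active.
With repressor SovA bound, *orvB* is not transcribed.
So OrvB is not produced.
Quinate is present, so PurZ is inactive.
Required activator PurZ is absent, so *elnC* is not transcribed.
→ *elnC* is OFF.
cAMP is present, so QilK is active.
Fe²⁺ is absent, so HolP is inactive.
Fumarate is present, so VelQ is inactive.
Required activator VelQ is absent, so *pexF* is not transcribed.
So PexF is not produced.
No repressor is bound and QilK is active, so *dulW* is transcribed.
→ *dulW* is ON.
Ni²⁺ is present, so PexB is active.
Itaconate is absent, so CilQ is inactive.
With repressor PexB bound, *dulQ* is not transcribed.
→ *dulQ* is OFF.
1 of the 4 genes is transcribed.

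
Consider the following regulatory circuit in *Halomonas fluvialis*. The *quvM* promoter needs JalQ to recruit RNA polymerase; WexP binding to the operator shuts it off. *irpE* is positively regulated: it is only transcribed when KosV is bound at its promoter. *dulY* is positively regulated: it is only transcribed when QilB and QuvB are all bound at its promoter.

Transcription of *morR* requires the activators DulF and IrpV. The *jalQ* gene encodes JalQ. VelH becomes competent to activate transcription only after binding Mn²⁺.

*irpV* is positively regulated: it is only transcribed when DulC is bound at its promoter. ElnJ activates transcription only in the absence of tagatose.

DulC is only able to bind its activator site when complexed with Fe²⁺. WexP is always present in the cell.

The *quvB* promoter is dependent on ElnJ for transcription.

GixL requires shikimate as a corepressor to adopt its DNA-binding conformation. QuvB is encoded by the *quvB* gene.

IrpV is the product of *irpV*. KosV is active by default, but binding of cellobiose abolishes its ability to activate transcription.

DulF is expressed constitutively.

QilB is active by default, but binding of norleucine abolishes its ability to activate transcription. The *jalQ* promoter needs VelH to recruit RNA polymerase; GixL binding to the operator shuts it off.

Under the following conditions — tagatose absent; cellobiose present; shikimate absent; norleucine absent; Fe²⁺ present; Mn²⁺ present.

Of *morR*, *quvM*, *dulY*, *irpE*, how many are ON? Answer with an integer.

2

DulF is produced constitutively and is active.
Fe²⁺ is present, so DulC is active.
No repressor is bound and DulC is active, so *irpV* is transcribed.
So IrpV is produced and active.
No repressor is bound and DulF and IrpV are active, so *morR* is transcribed.
→ *morR* is ON.
WexP is produced constitutively and is active.
Mn²⁺ is present, so VelH is active.
Shikimate is absent, so GixL is inactive.
No repressor is bound and VelH is active, so *jalQ* is transcribed.
So JalQ is produced and active.
With repressor WexP bound, *quvM* is not transcribed.
→ *quvM* is OFF.
Norleucine is absent, so QilB is active.
Tagatose is absent, so ElnJ is active.
No repressor is bound and ElnJ is active, so *quvB* is transcribed.
So QuvB is produced and active.
No repressor is bound and QilB and QuvB are active, so *dulY* is transcribed.
→ *dulY* is ON.
Cellobiose is present, so KosV is inactive.
Required activator KosV is absent, so *irpE* is not transcribed.
→ *irpE* is OFF.
2 of the 4 genes are transcribed.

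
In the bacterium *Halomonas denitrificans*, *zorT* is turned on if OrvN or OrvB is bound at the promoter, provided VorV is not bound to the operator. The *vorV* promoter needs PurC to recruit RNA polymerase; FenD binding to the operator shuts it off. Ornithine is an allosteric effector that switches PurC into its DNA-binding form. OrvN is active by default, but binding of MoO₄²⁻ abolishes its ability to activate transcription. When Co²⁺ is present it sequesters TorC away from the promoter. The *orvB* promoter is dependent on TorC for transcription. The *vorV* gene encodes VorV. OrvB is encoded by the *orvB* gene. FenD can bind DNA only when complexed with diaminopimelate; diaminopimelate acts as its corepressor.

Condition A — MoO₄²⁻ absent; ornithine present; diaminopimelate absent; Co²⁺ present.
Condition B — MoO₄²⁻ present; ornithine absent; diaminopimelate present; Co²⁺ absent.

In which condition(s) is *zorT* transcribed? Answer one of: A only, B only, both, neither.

Condition A:
MoO₄²⁻ is absent, so OrvN is active.
Ornithine is present, so PurC is active.
Diaminopimelate is absent, so FenD is inactive.
No repressor is bound and PurC is active, so *vorV* is transcribed.
So VorV is produced and active.
Co²⁺ is present, so TorC is inactive.
Required activator TorC is absent, so *orvB* is not transcribed.
So OrvB is not produced.
With repressor VorV bound, *zorT* is not transcribed.
→ *zorT* is OFF in A.
Condition B:
MoO₄²⁻ is present, so OrvN is inactive.
Ornithine is absent, so PurC is inactive.
Diaminopimelate is present, so FenD is active.
With repressor FenD bound, *vorV* is not transcribed.
So VorV is not produced.
Co²⁺ is absent, so TorC is active.
No repressor is bound and TorC is active, so *orvB* is transcribed.
So OrvB is produced and active.
Activator OrvB is present, so *zorT* is transcribed.
→ *zorT* is ON in B.

B only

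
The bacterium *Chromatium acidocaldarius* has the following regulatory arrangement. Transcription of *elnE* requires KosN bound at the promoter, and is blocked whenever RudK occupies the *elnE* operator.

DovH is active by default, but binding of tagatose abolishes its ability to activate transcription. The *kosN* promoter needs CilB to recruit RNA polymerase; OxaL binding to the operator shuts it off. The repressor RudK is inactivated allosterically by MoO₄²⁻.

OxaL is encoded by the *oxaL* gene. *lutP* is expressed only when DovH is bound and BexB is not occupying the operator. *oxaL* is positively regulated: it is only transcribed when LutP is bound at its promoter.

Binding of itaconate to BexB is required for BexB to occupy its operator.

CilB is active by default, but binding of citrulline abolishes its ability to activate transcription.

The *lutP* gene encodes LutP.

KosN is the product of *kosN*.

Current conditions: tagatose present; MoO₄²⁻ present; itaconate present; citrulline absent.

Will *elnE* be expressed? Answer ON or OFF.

ON

MoO₄²⁻ is present, so RudK is inactive.
Tagatose is present, so DovH is inactive.
Itaconate is present, so BexB is active.
With repressor BexB bound, *lutP* is not transcribed.
So LutP is not produced.
Required activator LutP is absent, so *oxaL* is not transcribed.
So OxaL is not produced.
Citrulline is absent, so CilB is active.
No repressor is bound and CilB is active, so *kosN* is transcribed.
So KosN is produced and active.
No repressor is bound and KosN is active, so *elnE* is transcribed.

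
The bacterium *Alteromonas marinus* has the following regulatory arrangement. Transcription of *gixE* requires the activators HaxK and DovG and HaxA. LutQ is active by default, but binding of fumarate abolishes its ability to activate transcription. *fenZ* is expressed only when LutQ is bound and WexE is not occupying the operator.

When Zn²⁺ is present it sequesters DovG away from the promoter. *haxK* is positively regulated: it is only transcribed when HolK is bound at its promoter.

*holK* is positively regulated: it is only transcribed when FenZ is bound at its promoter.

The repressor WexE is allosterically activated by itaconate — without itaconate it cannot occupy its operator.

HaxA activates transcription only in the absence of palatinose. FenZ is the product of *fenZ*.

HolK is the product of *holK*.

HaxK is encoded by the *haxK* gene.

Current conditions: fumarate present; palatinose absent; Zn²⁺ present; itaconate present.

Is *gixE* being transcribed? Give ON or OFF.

Itaconate is present, so WexE is active.
Fumarate is present, so LutQ is inactive.
With repressor WexE bound, *fenZ* is not transcribed.
So FenZ is not produced.
Required activator FenZ is absent, so *holK* is not transcribed.
So HolK is not produced.
Required activator HolK is absent, so *haxK* is not transcribed.
So HaxK is not produced.
Zn²⁺ is present, so DovG is inactive.
Palatinose is absent, so HaxA is active.
Required activator HaxK is absent, so *gixE* is not transcribed.

OFF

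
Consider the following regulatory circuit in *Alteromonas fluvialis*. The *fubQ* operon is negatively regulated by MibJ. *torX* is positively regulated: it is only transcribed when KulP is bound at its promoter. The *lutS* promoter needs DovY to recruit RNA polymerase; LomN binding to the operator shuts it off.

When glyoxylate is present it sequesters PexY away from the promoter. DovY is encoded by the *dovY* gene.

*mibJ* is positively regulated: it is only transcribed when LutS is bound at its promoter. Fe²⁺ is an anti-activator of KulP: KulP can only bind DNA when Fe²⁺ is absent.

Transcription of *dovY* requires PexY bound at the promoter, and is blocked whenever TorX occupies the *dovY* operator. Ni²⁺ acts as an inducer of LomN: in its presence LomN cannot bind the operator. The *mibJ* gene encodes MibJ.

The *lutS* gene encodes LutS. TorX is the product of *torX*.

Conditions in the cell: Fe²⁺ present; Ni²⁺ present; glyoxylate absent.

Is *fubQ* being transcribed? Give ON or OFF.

OFF

Fe²⁺ is present, so KulP is inactive.
Required activator KulP is absent, so *torX* is not transcribed.
So TorX is not produced.
Glyoxylate is absent, so PexY is active.
No repressor is bound and PexY is active, so *dovY* is transcribed.
So DovY is produced and active.
Ni²⁺ is present, so LomN is inactive.
No repressor is bound and DovY is active, so *lutS* is transcribed.
So LutS is produced and active.
No repressor is bound and LutS is active, so *mibJ* is transcribed.
So MibJ is produced and active.
With repressor MibJ bound, *fubQ* is not transcribed.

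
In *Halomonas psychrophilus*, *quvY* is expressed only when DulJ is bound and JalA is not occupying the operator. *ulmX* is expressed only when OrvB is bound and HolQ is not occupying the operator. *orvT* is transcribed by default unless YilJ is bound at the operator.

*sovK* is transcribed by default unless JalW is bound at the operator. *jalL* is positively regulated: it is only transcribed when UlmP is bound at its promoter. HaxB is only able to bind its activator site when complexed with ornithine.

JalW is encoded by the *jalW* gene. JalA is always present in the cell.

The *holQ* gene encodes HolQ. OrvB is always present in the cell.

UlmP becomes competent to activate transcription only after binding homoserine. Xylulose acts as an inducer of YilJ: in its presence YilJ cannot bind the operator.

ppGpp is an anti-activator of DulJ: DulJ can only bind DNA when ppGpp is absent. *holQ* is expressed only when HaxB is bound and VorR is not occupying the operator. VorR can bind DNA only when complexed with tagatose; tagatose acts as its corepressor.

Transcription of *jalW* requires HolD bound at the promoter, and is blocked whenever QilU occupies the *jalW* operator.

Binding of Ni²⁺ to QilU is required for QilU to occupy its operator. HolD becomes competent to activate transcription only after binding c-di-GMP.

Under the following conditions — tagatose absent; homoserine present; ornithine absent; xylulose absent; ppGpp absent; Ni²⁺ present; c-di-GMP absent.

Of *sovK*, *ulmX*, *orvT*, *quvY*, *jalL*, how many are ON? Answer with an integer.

3

Ni²⁺ is present, so QilU is active.
c-di-GMP is absent, so HolD is inactive.
With repressor QilU bound, *jalW* is not transcribed.
So JalW is not produced.
With no repressor bound, *sovK* is transcribed.
→ *sovK* is ON.
OrvB is produced constitutively and is active.
Tagatose is absent, so VorR is inactive.
Ornithine is absent, so HaxB is inactive.
Required activator HaxB is absent, so *holQ* is not transcribed.
So HolQ is not produced.
No repressor is bound and OrvB is active, so *ulmX* is transcribed.
→ *ulmX* is ON.
Xylulose is absent, so YilJ is active.
With repressor YilJ bound, *orvT* is not transcribed.
→ *orvT* is OFF.
ppGpp is absent, so DulJ is active.
JalA is produced constitutively and is active.
With repressor JalA bound, *quvY* is not transcribed.
→ *quvY* is OFF.
Homoserine is present, so UlmP is active.
No repressor is bound and UlmP is active, so *jalL* is transcribed.
→ *jalL* is ON.
3 of the 5 genes are transcribed.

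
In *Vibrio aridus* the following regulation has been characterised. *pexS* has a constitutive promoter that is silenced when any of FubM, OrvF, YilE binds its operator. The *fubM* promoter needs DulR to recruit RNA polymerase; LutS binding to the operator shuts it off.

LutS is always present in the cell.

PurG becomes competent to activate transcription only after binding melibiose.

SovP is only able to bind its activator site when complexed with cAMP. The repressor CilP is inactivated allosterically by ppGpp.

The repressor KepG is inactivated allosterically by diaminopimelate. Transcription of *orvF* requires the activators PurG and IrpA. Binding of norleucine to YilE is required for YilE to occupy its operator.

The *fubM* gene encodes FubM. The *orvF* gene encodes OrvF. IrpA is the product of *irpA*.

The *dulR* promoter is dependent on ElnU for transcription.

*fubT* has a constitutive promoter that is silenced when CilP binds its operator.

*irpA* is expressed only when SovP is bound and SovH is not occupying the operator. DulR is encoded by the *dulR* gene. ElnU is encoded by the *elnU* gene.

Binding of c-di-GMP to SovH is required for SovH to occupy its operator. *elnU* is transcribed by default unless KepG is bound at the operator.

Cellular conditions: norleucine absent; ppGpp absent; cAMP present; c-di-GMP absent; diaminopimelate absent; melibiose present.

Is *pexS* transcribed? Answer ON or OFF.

Diaminopimelate is absent, so KepG is active.
With repressor KepG bound, *elnU* is not transcribed.
So ElnU is not produced.
Required activator ElnU is absent, so *dulR* is not transcribed.
So DulR is not produced.
LutS is produced constitutively and is active.
With repressor LutS bound, *fubM* is not transcribed.
So FubM is not produced.
Melibiose is present, so PurG is active.
c-di-GMP is absent, so SovH is inactive.
cAMP is present, so SovP is active.
No repressor is bound and SovP is active, so *irpA* is transcribed.
So IrpA is produced and active.
No repressor is bound and PurG and IrpA are active, so *orvF* is transcribed.
So OrvF is produced and active.
Norleucine is absent, so YilE is inactive.
With repressor OrvF bound, *pexS* is not transcribed.

OFF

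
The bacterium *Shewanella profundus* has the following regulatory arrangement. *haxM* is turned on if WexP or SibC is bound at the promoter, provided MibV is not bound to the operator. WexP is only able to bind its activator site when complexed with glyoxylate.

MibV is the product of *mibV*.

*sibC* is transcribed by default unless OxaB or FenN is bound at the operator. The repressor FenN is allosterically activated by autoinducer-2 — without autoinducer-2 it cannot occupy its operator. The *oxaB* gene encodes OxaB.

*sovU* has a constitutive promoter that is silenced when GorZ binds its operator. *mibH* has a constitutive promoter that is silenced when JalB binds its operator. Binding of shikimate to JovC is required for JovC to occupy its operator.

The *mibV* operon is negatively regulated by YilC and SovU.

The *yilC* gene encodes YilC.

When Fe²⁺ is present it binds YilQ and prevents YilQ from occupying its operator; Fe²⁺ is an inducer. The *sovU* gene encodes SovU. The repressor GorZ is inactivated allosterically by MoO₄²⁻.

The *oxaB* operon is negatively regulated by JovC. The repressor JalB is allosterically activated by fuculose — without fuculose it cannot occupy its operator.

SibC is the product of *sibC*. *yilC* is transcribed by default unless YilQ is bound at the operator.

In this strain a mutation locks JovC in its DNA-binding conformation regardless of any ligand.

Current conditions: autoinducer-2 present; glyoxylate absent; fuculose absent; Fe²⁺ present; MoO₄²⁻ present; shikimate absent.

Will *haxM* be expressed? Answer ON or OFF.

OFF

Glyoxylate is absent, so WexP is inactive.
Fe²⁺ is present, so YilQ is inactive.
With no repressor bound, *yilC* is transcribed.
So YilC is produced and active.
MoO₄²⁻ is present, so GorZ is inactive.
With no repressor bound, *sovU* is transcribed.
So SovU is produced and active.
With repressor YilC bound, *mibV* is not transcribed.
So MibV is not produced.
JovC is constitutively active in this strain.
With repressor JovC bound, *oxaB* is not transcribed.
So OxaB is not produced.
Autoinducer-2 is present, so FenN is active.
With repressor FenN bound, *sibC* is not transcribed.
So SibC is not produced.
No activator is available at the *haxM* promoter, so *haxM* is not transcribed.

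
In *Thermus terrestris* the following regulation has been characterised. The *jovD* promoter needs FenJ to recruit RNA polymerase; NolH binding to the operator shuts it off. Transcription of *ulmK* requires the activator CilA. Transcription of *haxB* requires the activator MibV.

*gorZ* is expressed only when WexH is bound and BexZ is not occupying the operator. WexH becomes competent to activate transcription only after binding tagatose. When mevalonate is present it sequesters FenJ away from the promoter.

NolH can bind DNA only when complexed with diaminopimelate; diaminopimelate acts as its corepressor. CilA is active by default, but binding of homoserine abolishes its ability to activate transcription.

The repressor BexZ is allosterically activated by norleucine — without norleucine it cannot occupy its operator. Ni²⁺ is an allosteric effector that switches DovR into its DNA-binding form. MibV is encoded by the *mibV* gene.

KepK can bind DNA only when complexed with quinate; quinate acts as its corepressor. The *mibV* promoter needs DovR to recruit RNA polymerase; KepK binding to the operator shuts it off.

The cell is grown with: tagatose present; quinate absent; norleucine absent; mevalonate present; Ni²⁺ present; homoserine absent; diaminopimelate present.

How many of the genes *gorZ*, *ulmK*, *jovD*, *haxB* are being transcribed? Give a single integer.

3

Tagatose is present, so WexH is active.
Norleucine is absent, so BexZ is inactive.
No repressor is bound and WexH is active, so *gorZ* is transcribed.
→ *gorZ* is ON.
Homoserine is absent, so CilA is active.
No repressor is bound and CilA is active, so *ulmK* is transcribed.
→ *ulmK* is ON.
Diaminopimelate is present, so NolH is active.
Mevalonate is present, so FenJ is inactive.
With repressor NolH bound, *jovD* is not transcribed.
→ *jovD* is OFF.
Ni²⁺ is present, so DovR is active.
Quinate is absent, so KepK is inactive.
No repressor is bound and DovR is active, so *mibV* is transcribed.
So MibV is produced and active.
No repressor is bound and MibV is active, so *haxB* is transcribed.
→ *haxB* is ON.
3 of the 4 genes are transcribed.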